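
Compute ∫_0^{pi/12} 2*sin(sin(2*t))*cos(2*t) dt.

Let u = sin(2*t), so du = 2*cos(2*t) dt. When t = 0, u = 0; when t = pi/12, u = 1/2.
The integral becomes ∫ sin(u) du from 0 to 1/2, with antiderivative -cos(u).
Back in t: F(t) = -cos(sin(2*t)).
Then F(pi/12) - F(0) = (-cos(1/2)) - (-1) = 1 - cos(1/2).

1 - cos(1/2)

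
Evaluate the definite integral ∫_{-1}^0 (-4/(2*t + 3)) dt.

An antiderivative is F(t) = -2*log(2*t + 3).
Then F(0) - F(-1) = (-log(9)) - (0) = -log(9).

-log(9)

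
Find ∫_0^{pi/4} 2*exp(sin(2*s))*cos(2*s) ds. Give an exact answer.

Let u = sin(2*s), so du = 2*cos(2*s) ds. When s = 0, u = 0; when s = pi/4, u = 1.
The integral becomes ∫ exp(u) du from 0 to 1, with antiderivative exp(u).
Back in s: F(s) = exp(sin(2*s)).
Then F(pi/4) - F(0) = (E) - (1) = -1 + E.

-1 + E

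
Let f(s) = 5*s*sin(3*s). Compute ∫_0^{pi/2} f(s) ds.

Integrate by parts once (u = s, dv = 5*sin(3*s) ds).
An antiderivative is F(s) = -5*s*cos(3*s)/3 + 5*sin(3*s)/9.
Then F(pi/2) - F(0) = (-5/9) - (0) = -5/9.

-5/9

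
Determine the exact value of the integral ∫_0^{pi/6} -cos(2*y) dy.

-sqrt(3)/4

An antiderivative is F(y) = -sin(2*y)/2.
Then F(pi/6) - F(0) = (-sqrt(3)/4) - (0) = -sqrt(3)/4.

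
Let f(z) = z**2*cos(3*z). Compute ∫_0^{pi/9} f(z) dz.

Integrate by parts twice (u = z^2, dv = cos(3*z) dz).
An antiderivative is F(z) = z**2*sin(3*z)/3 + 2*z*cos(3*z)/9 - 2*sin(3*z)/27.
Then F(pi/9) - F(0) = (-sqrt(3)/27 + sqrt(3)*pi**2/486 + pi/81) - (0) = -sqrt(3)/27 + sqrt(3)*pi**2/486 + pi/81.

-sqrt(3)/27 + sqrt(3)*pi**2/486 + pi/81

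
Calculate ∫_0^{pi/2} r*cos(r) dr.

-1 + pi/2

Integrate by parts once (u = r, dv = cos(r) dr).
An antiderivative is F(r) = r*sin(r) + cos(r).
Then F(pi/2) - F(0) = (pi/2) - (1) = -1 + pi/2.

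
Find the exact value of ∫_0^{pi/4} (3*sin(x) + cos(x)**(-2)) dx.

4 - 3*sqrt(2)/2

An antiderivative is F(x) = -3*cos(x) + tan(x).
Then F(pi/4) - F(0) = (1 - 3*sqrt(2)/2) - (-3) = 4 - 3*sqrt(2)/2.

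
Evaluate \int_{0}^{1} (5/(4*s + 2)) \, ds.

5*log(3)/4

An antiderivative is F(s) = 5*log(4*s + 2)/4.
Then F(1) - F(0) = (5*log(6)/4) - (5*log(2)/4) = 5*log(3)/4.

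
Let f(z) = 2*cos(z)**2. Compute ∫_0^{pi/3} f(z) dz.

Use the identity cos^2(z) = (1 + cos(2*z))/2.
An antiderivative is F(z) = z + sin(2*z)/2.
Then F(pi/3) - F(0) = (sqrt(3)/4 + pi/3) - (0) = sqrt(3)/4 + pi/3.

sqrt(3)/4 + pi/3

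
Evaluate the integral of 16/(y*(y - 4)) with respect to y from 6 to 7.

-4*log(7) + 8*log(3)

Factor the denominator: y**2 - 4*y = y(y - 4).
Partial fractions: 16/(y*(y - 4)) = -4/y + 4/(y - 4).
An antiderivative is F(y) = -4*log(y) + 4*log(y - 4).
Then F(7) - F(6) = (-4*log(7) + 4*log(3)) - (-log(81)) = -4*log(7) + 8*log(3).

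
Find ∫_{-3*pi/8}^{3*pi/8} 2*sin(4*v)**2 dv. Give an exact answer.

3*pi/4

Use the identity sin^2(4*v) = (1 - cos(8*v))/2.
An antiderivative is F(v) = v - sin(8*v)/8.
Then F(3*pi/8) - F(-3*pi/8) = (3*pi/8) - (-3*pi/8) = 3*pi/4.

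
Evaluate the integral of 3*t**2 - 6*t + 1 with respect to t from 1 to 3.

4

By the power rule, an antiderivative is F(t) = t**3 - 3*t**2 + t.
Then F(3) - F(1) = (3) - (-1) = 4.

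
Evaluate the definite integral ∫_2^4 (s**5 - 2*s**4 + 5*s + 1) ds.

1536/5

By the power rule, an antiderivative is F(s) = s**6/6 - 2*s**5/5 + 5*s**2/2 + s.
Then F(4) - F(2) = (4756/15) - (148/15) = 1536/5.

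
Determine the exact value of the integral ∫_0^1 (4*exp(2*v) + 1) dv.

-1 + 2*exp(2)

An antiderivative is F(v) = 2*exp(2*v) + v.
Then F(1) - F(0) = (1 + 2*exp(2)) - (2) = -1 + 2*exp(2).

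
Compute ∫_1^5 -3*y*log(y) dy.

Integrate by parts once (u = ln y, dv = -3*y dy).
An antiderivative is F(y) = -3*y**2*(2*log(y) - 1)/4.
Then F(5) - F(1) = (75/4 - 75*log(5)/2) - (3/4) = 18 - 75*log(5)/2.

18 - 75*log(5)/2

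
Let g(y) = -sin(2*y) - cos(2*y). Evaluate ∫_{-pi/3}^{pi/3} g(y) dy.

An antiderivative is F(y) = -sin(2*y)/2 + cos(2*y)/2.
Then F(pi/3) - F(-pi/3) = (-sqrt(3)/4 - 1/4) - (-1/4 + sqrt(3)/4) = -sqrt(3)/2.

-sqrt(3)/2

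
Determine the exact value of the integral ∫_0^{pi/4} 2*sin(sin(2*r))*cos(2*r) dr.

1 - cos(1)

Let u = sin(2*r), so du = 2*cos(2*r) dr. When r = 0, u = 0; when r = pi/4, u = 1.
The integral becomes ∫ sin(u) du from 0 to 1, with antiderivative -cos(u).
Back in r: F(r) = -cos(sin(2*r)).
Then F(pi/4) - F(0) = (-cos(1)) - (-1) = 1 - cos(1).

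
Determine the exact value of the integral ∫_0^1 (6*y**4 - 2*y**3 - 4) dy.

-33/10

By the power rule, an antiderivative is F(y) = 6*y**5/5 - y**4/2 - 4*y.
Then F(1) - F(0) = (-33/10) - (0) = -33/10.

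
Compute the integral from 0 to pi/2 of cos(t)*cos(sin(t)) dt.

sin(1)

Let u = sin(t), so du = cos(t) dt. When t = 0, u = 0; when t = pi/2, u = 1.
The integral becomes ∫ cos(u) du from 0 to 1, with antiderivative sin(u).
Back in t: F(t) = sin(sin(t)).
Then F(pi/2) - F(0) = (sin(1)) - (0) = sin(1).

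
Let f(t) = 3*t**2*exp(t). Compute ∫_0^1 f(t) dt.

Integrate by parts twice (u = t^2, dv = 3*exp(t) dt).
An antiderivative is F(t) = (3*t**2 - 6*t + 6)*exp(t).
Then F(1) - F(0) = (3*E) - (6) = -6 + 3*E.

-6 + 3*E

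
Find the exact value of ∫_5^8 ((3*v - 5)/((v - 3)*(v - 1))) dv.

-4*log(2) + log(7) + 2*log(5)

Factor the denominator: v**2 - 4*v + 3 = (v - 1)(v - 3).
Partial fractions: (3*v - 5)/((v - 3)*(v - 1)) = 1/(v - 1) + 2/(v - 3).
An antiderivative is F(v) = 2*log(v - 3) + log(v - 1).
Then F(8) - F(5) = (log(7) + 2*log(5)) - (log(16)) = -4*log(2) + log(7) + 2*log(5).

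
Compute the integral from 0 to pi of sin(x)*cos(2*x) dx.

-2/3

Use the identity sin(x)cos(2*x) = [sin(3*x) + sin(-x)]/2.
An antiderivative is F(x) = cos(x)/2 - cos(3*x)/6.
Then F(pi) - F(0) = (-1/3) - (1/3) = -2/3.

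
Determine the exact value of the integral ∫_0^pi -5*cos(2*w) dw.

0

An antiderivative is F(w) = -5*sin(2*w)/2.
Then F(pi) - F(0) = (0) - (0) = 0.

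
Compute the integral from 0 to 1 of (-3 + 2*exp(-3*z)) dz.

An antiderivative is F(z) = -3*z - 2*exp(-3*z)/3.
Then F(1) - F(0) = (-3 - 2*exp(-3)/3) - (-2/3) = -7/3 - 2*exp(-3)/3.

-7/3 - 2*exp(-3)/3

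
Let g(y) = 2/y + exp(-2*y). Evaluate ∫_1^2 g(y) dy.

(-1 + exp(2) + 4*exp(4)*log(2))*exp(-4)/2

An antiderivative is F(y) = 2*log(y) - exp(-2*y)/2.
Then F(2) - F(1) = (-exp(-4)/2 + 2*log(2)) - (-exp(-2)/2) = (-1 + exp(2) + 4*exp(4)*log(2))*exp(-4)/2.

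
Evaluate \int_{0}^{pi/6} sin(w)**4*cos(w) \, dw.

1/160

Let u = sin(w), so du = cos(w) dw. When w = 0, u = 0; when w = pi/6, u = 1/2.
The integral becomes ∫ u**4 du from 0 to 1/2, with antiderivative u**5/5.
Back in w: F(w) = sin(w)**5/5.
Then F(pi/6) - F(0) = (1/160) - (0) = 1/160.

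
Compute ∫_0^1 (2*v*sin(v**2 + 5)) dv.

Let u = v**2 + 5, so du = 2*v dv. When v = 0, u = 5; when v = 1, u = 6.
The integral becomes ∫ sin(u) du from 5 to 6, with antiderivative -cos(u).
Back in v: F(v) = -cos(v**2 + 5).
Then F(1) - F(0) = (-cos(6)) - (-cos(5)) = -cos(6) + cos(5).

-cos(6) + cos(5)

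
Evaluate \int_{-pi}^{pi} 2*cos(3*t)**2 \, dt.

2*pi

Use the identity cos^2(3*t) = (1 + cos(6*t))/2.
An antiderivative is F(t) = t + sin(6*t)/6.
Then F(pi) - F(-pi) = (pi) - (-pi) = 2*pi.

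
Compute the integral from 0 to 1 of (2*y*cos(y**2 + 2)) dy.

Let u = y**2 + 2, so du = 2*y dy. When y = 0, u = 2; when y = 1, u = 3.
The integral becomes ∫ cos(u) du from 2 to 3, with antiderivative sin(u).
Back in y: F(y) = sin(y**2 + 2).
Then F(1) - F(0) = (sin(3)) - (sin(2)) = -sin(2) + sin(3).

-sin(2) + sin(3)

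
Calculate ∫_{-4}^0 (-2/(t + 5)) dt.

-log(25)

An antiderivative is F(t) = -2*log(t + 5).
Then F(0) - F(-4) = (-log(25)) - (0) = -log(25).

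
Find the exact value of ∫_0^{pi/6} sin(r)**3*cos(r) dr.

Let u = sin(r), so du = cos(r) dr. When r = 0, u = 0; when r = pi/6, u = 1/2.
The integral becomes ∫ u**3 du from 0 to 1/2, with antiderivative u**4/4.
Back in r: F(r) = sin(r)**4/4.
Then F(pi/6) - F(0) = (1/64) - (0) = 1/64.

1/64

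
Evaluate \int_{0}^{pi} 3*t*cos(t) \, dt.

Integrate by parts once (u = t, dv = 3*cos(t) dt).
An antiderivative is F(t) = 3*t*sin(t) + 3*cos(t).
Then F(pi) - F(0) = (-3) - (3) = -6.

-6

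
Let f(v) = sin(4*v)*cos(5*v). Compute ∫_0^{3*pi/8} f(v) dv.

-4/9 + 5*sqrt(2 - sqrt(2))/18

Use the identity sin(4*v)cos(5*v) = [sin(9*v) + sin(-v)]/2.
An antiderivative is F(v) = cos(v)/2 - cos(9*v)/18.
Then F(3*pi/8) - F(0) = (5*sqrt(2 - sqrt(2))/18) - (4/9) = -4/9 + 5*sqrt(2 - sqrt(2))/18.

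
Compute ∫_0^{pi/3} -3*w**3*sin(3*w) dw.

Integrate by parts 3 times (u = w^3, dv = -3*sin(3*w) dw).
An antiderivative is F(w) = w**3*cos(3*w) - w**2*sin(3*w) - 2*w*cos(3*w)/3 + 2*sin(3*w)/9.
Then F(pi/3) - F(0) = (pi*(6 - pi**2)/27) - (0) = pi*(6 - pi**2)/27.

pi*(6 - pi**2)/27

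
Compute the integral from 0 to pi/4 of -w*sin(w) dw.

Integrate by parts once (u = w, dv = -sin(w) dw).
An antiderivative is F(w) = w*cos(w) - sin(w).
Then F(pi/4) - F(0) = (sqrt(2)*(-4 + pi)/8) - (0) = sqrt(2)*(-4 + pi)/8.

sqrt(2)*(-4 + pi)/8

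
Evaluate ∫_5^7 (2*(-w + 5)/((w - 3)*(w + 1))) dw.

Factor the denominator: w**2 - 2*w - 3 = (w + 1)(w - 3).
Partial fractions: 2*(-w + 5)/((w - 3)*(w + 1)) = -3/(w + 1) + 1/(w - 3).
An antiderivative is F(w) = log(w - 3) - 3*log(w + 1).
Then F(7) - F(5) = (-7*log(2)) - (-3*log(3) - 2*log(2)) = log(27/32).

log(27/32)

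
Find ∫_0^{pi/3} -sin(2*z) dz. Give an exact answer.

An antiderivative is F(z) = cos(2*z)/2.
Then F(pi/3) - F(0) = (-1/4) - (1/2) = -3/4.

-3/4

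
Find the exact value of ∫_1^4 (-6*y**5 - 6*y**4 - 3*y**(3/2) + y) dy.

By the power rule, an antiderivative is F(y) = -y**6 - 6*y**(5/2)/5 - 6*y**5/5 + y**2/2.
Then F(4) - F(1) = (-26776/5) - (-29/10) = -53523/10.

-53523/10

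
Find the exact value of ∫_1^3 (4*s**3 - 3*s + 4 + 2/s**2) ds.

232/3

By the power rule, an antiderivative is F(s) = s**4 - 3*s**2/2 + 4*s - 2/s.
Then F(3) - F(1) = (473/6) - (3/2) = 232/3.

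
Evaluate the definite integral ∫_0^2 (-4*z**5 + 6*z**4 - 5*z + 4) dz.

By the power rule, an antiderivative is F(z) = -2*z**6/3 + 6*z**5/5 - 5*z**2/2 + 4*z.
Then F(2) - F(0) = (-94/15) - (0) = -94/15.

-94/15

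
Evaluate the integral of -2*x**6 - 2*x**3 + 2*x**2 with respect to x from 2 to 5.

-315159/14

By the power rule, an antiderivative is F(x) = -2*x**7/7 - x**4/2 + 2*x**3/3.
Then F(5) - F(2) = (-947125/42) - (-824/21) = -315159/14.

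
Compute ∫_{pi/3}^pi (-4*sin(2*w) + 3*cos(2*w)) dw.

3 - 3*sqrt(3)/4

An antiderivative is F(w) = 3*sin(2*w)/2 + 2*cos(2*w).
Then F(pi) - F(pi/3) = (2) - (-1 + 3*sqrt(3)/4) = 3 - 3*sqrt(3)/4.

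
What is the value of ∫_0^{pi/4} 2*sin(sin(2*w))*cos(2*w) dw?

1 - cos(1)

Let u = sin(2*w), so du = 2*cos(2*w) dw. When w = 0, u = 0; when w = pi/4, u = 1.
The integral becomes ∫ sin(u) du from 0 to 1, with antiderivative -cos(u).
Back in w: F(w) = -cos(sin(2*w)).
Then F(pi/4) - F(0) = (-cos(1)) - (-1) = 1 - cos(1).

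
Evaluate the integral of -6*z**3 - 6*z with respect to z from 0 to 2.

-36

By the power rule, an antiderivative is F(z) = -3*z**4/2 - 3*z**2.
Then F(2) - F(0) = (-36) - (0) = -36.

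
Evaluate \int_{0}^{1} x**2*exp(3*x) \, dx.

Integrate by parts twice (u = x^2, dv = exp(3*x) dx).
An antiderivative is F(x) = (9*x**2 - 6*x + 2)*exp(3*x)/27.
Then F(1) - F(0) = (5*exp(3)/27) - (2/27) = -2/27 + 5*exp(3)/27.

-2/27 + 5*exp(3)/27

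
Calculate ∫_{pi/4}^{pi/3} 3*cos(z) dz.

An antiderivative is F(z) = 3*sin(z).
Then F(pi/3) - F(pi/4) = (3*sqrt(3)/2) - (3*sqrt(2)/2) = -3*sqrt(2)/2 + 3*sqrt(3)/2.

-3*sqrt(2)/2 + 3*sqrt(3)/2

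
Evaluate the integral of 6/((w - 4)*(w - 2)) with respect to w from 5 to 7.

-3*log(5) + 6*log(3)

Factor the denominator: w**2 - 6*w + 8 = (w - 2)(w - 4).
Partial fractions: 6/((w - 4)*(w - 2)) = -3/(w - 2) + 3/(w - 4).
An antiderivative is F(w) = 3*log(w - 4) - 3*log(w - 2).
Then F(7) - F(5) = (-3*log(5) + 3*log(3)) - (-log(27)) = -3*log(5) + 6*log(3).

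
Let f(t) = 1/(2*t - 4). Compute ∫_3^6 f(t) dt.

An antiderivative is F(t) = log(2*t - 4)/2.
Then F(6) - F(3) = (3*log(2)/2) - (log(2)/2) = log(2).

log(2)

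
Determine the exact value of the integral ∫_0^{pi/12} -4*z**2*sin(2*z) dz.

Integrate by parts twice (u = z^2, dv = -4*sin(2*z) dz).
An antiderivative is F(z) = 2*z**2*cos(2*z) - 2*z*sin(2*z) - cos(2*z).
Then F(pi/12) - F(0) = (-sqrt(3)/2 - pi/12 + sqrt(3)*pi**2/144) - (-1) = -sqrt(3)/2 - pi/12 + sqrt(3)*pi**2/144 + 1.

-sqrt(3)/2 - pi/12 + sqrt(3)*pi**2/144 + 1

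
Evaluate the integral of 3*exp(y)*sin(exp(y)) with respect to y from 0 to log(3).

Let u = exp(y), so du = exp(y) dy. When y = 0, u = 1; when y = log(3), u = 3.
The integral becomes 3·∫ sin(u) du from 1 to 3, with antiderivative -3*cos(u).
Back in y: F(y) = -3*cos(exp(y)).
Then F(log(3)) - F(0) = (-3*cos(3)) - (-3*cos(1)) = 3*cos(1) - 3*cos(3).

3*cos(1) - 3*cos(3)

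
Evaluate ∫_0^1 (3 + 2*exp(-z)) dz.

An antiderivative is F(z) = 3*z - 2*exp(-z).
Then F(1) - F(0) = (3 - 2*exp(-1)) - (-2) = 5 - 2*exp(-1).

5 - 2*exp(-1)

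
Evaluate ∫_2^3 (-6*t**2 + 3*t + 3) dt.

By the power rule, an antiderivative is F(t) = -2*t**3 + 3*t**2/2 + 3*t.
Then F(3) - F(2) = (-63/2) - (-4) = -55/2.

-55/2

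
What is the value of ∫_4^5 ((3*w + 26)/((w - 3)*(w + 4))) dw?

Factor the denominator: w**2 + w - 12 = (w + 4)(w - 3).
Partial fractions: (3*w + 26)/((w - 3)*(w + 4)) = -2/(w + 4) + 5/(w - 3).
An antiderivative is F(w) = 5*log(w - 3) - 2*log(w + 4).
Then F(5) - F(4) = (log(32/81)) - (-log(64)) = -4*log(3) + 11*log(2).

-4*log(3) + 11*log(2)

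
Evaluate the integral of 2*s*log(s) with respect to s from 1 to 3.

-4 + 9*log(3)

Integrate by parts once (u = ln s, dv = 2*s ds).
An antiderivative is F(s) = s**2*(2*log(s) - 1)/2.
Then F(3) - F(1) = (-9/2 + 9*log(3)) - (-1/2) = -4 + 9*log(3).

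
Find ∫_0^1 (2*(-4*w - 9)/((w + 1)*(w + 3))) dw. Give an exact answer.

Factor the denominator: w**2 + 4*w + 3 = (w + 3)(w + 1).
Partial fractions: 2*(-4*w - 9)/((w + 1)*(w + 3)) = -3/(w + 3) - 5/(w + 1).
An antiderivative is F(w) = -5*log(w + 1) - 3*log(w + 3).
Then F(1) - F(0) = (-11*log(2)) - (-log(27)) = -11*log(2) + 3*log(3).

-11*log(2) + 3*log(3)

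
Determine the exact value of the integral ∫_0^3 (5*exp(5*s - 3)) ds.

Let u = 5*s - 3, so du = 5 ds. When s = 0, u = -3; when s = 3, u = 12.
The integral becomes ∫ exp(u) du from -3 to 12, with antiderivative exp(u).
Back in s: F(s) = exp(5*s - 3).
Then F(3) - F(0) = (exp(12)) - (exp(-3)) = -(1 - exp(15))*exp(-3).

-(1 - exp(15))*exp(-3)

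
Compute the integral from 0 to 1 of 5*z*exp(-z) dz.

5 - 10*exp(-1)

Integrate by parts once (u = z, dv = 5*exp(-z) dz).
An antiderivative is F(z) = (-5*z - 5)*exp(-z).
Then F(1) - F(0) = (-10*exp(-1)) - (-5) = 5 - 10*exp(-1).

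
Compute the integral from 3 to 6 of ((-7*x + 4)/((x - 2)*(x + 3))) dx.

Factor the denominator: x**2 + x - 6 = (x + 3)(x - 2).
Partial fractions: (-7*x + 4)/((x - 2)*(x + 3)) = -5/(x + 3) - 2/(x - 2).
An antiderivative is F(x) = -2*log(x - 2) - 5*log(x + 3).
Then F(6) - F(3) = (-10*log(3) - 4*log(2)) - (-5*log(3) - 5*log(2)) = -5*log(3) + log(2).

-5*log(3) + log(2)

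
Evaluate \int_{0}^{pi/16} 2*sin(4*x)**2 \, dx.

Use the identity sin^2(4*x) = (1 - cos(8*x))/2.
An antiderivative is F(x) = x - sin(8*x)/8.
Then F(pi/16) - F(0) = (-1/8 + pi/16) - (0) = -1/8 + pi/16.

-1/8 + pi/16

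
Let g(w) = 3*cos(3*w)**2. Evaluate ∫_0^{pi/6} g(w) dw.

Use the identity cos^2(3*w) = (1 + cos(6*w))/2.
An antiderivative is F(w) = 3*w/2 + sin(6*w)/4.
Then F(pi/6) - F(0) = (pi/4) - (0) = pi/4.

pi/4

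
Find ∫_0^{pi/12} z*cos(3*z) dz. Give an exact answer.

Integrate by parts once (u = z, dv = cos(3*z) dz).
An antiderivative is F(z) = z*sin(3*z)/3 + cos(3*z)/9.
Then F(pi/12) - F(0) = (sqrt(2)*(pi + 4)/72) - (1/9) = -1/9 + sqrt(2)*pi/72 + sqrt(2)/18.

-1/9 + sqrt(2)*pi/72 + sqrt(2)/18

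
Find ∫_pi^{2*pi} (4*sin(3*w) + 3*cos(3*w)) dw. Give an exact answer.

-8/3

An antiderivative is F(w) = sin(3*w) - 4*cos(3*w)/3.
Then F(2*pi) - F(pi) = (-4/3) - (4/3) = -8/3.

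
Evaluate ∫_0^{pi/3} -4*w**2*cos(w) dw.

Integrate by parts twice (u = w^2, dv = -4*cos(w) dw).
An antiderivative is F(w) = -4*w**2*sin(w) - 8*w*cos(w) + 8*sin(w).
Then F(pi/3) - F(0) = (-4*pi/3 - 2*sqrt(3)*pi**2/9 + 4*sqrt(3)) - (0) = -4*pi/3 - 2*sqrt(3)*pi**2/9 + 4*sqrt(3).

-4*pi/3 - 2*sqrt(3)*pi**2/9 + 4*sqrt(3)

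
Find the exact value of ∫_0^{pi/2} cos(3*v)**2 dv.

Use the identity cos^2(3*v) = (1 + cos(6*v))/2.
An antiderivative is F(v) = v/2 + sin(6*v)/12.
Then F(pi/2) - F(0) = (pi/4) - (0) = pi/4.

pi/4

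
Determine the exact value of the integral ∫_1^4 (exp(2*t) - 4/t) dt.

-8*log(2) - exp(2)/2 + exp(8)/2

An antiderivative is F(t) = exp(2*t)/2 - 4*log(t).
Then F(4) - F(1) = (-8*log(2) + exp(8)/2) - (exp(2)/2) = -8*log(2) - exp(2)/2 + exp(8)/2.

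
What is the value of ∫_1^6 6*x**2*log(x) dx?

-430/3 + 432*log(2) + 432*log(3)

Integrate by parts once (u = ln x, dv = 6*x**2 dx).
An antiderivative is F(x) = 2*x**3*(3*log(x) - 1)/3.
Then F(6) - F(1) = (-144 + 432*log(2) + 432*log(3)) - (-2/3) = -430/3 + 432*log(2) + 432*log(3).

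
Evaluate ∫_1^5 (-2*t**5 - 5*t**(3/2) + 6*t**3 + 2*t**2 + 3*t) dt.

By the power rule, an antiderivative is F(t) = -t**6/3 - 2*t**(5/2) + 3*t**4/2 + 2*t**3/3 + 3*t**2/2.
Then F(5) - F(1) = (-4150 - 50*sqrt(5)) - (4/3) = -12454/3 - 50*sqrt(5).

-12454/3 - 50*sqrt(5)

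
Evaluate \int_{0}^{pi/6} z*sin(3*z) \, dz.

1/9

Integrate by parts once (u = z, dv = sin(3*z) dz).
An antiderivative is F(z) = -z*cos(3*z)/3 + sin(3*z)/9.
Then F(pi/6) - F(0) = (1/9) - (0) = 1/9.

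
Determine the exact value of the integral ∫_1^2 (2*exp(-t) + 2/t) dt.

An antiderivative is F(t) = 2*log(t) - 2*exp(-t).
Then F(2) - F(1) = (-2*exp(-2) + 2*log(2)) - (-2*exp(-1)) = -2*exp(-2) + 2*exp(-1) + 2*log(2).

-2*exp(-2) + 2*exp(-1) + 2*log(2)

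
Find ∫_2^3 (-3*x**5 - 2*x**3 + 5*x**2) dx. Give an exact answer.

-1000/3

By the power rule, an antiderivative is F(x) = -x**6/2 - x**4/2 + 5*x**3/3.
Then F(3) - F(2) = (-360) - (-80/3) = -1000/3.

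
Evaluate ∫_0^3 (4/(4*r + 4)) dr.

log(4)

Let u = 4*r + 4, so du = 4 dr. When r = 0, u = 4; when r = 3, u = 16.
The integral becomes ∫ 1/u du from 4 to 16, with antiderivative log(u).
Back in r: F(r) = log(4*r + 4).
Then F(3) - F(0) = (log(16)) - (log(4)) = log(4).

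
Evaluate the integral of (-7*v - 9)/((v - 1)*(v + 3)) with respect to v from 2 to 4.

-3*log(7) - 4*log(3) + 3*log(5)

Factor the denominator: v**2 + 2*v - 3 = (v + 3)(v - 1).
Partial fractions: (-7*v - 9)/((v - 1)*(v + 3)) = -3/(v + 3) - 4/(v - 1).
An antiderivative is F(v) = -4*log(v - 1) - 3*log(v + 3).
Then F(4) - F(2) = (-3*log(7) - 4*log(3)) - (-3*log(5)) = -3*log(7) - 4*log(3) + 3*log(5).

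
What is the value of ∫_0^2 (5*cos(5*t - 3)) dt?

Let u = 5*t - 3, so du = 5 dt. When t = 0, u = -3; when t = 2, u = 7.
The integral becomes ∫ cos(u) du from -3 to 7, with antiderivative sin(u).
Back in t: F(t) = sin(5*t - 3).
Then F(2) - F(0) = (sin(7)) - (-sin(3)) = sin(3) + sin(7).

sin(3) + sin(7)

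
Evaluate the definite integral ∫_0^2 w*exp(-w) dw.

1 - 3*exp(-2)

Integrate by parts once (u = w, dv = exp(-w) dw).
An antiderivative is F(w) = (-w - 1)*exp(-w).
Then F(2) - F(0) = (-3*exp(-2)) - (-1) = 1 - 3*exp(-2).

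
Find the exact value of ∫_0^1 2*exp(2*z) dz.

-1 + exp(2)

An antiderivative is F(z) = exp(2*z).
Then F(1) - F(0) = (exp(2)) - (1) = -1 + exp(2).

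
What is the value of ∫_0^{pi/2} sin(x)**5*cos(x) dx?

1/6

Let u = sin(x), so du = cos(x) dx. When x = 0, u = 0; when x = pi/2, u = 1.
The integral becomes ∫ u**5 du from 0 to 1, with antiderivative u**6/6.
Back in x: F(x) = sin(x)**6/6.
Then F(pi/2) - F(0) = (1/6) - (0) = 1/6.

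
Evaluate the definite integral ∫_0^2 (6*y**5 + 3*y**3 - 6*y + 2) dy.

By the power rule, an antiderivative is F(y) = y**6 + 3*y**4/4 - 3*y**2 + 2*y.
Then F(2) - F(0) = (68) - (0) = 68.

68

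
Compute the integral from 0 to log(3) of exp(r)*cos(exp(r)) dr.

Let u = exp(r), so du = exp(r) dr. When r = 0, u = 1; when r = log(3), u = 3.
The integral becomes ∫ cos(u) du from 1 to 3, with antiderivative sin(u).
Back in r: F(r) = sin(exp(r)).
Then F(log(3)) - F(0) = (sin(3)) - (sin(1)) = -sin(1) + sin(3).

-sin(1) + sin(3)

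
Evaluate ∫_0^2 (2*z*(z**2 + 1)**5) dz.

2604

Let u = z**2 + 1, so du = 2*z dz. When z = 0, u = 1; when z = 2, u = 5.
The integral becomes ∫ u**5 du from 1 to 5, with antiderivative u**6/6.
Back in z: F(z) = (z**2 + 1)**6/6.
Then F(2) - F(0) = (15625/6) - (1/6) = 2604.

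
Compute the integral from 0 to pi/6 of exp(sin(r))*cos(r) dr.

-1 + exp(1/2)

Let u = sin(r), so du = cos(r) dr. When r = 0, u = 0; when r = pi/6, u = 1/2.
The integral becomes ∫ exp(u) du from 0 to 1/2, with antiderivative exp(u).
Back in r: F(r) = exp(sin(r)).
Then F(pi/6) - F(0) = (exp(1/2)) - (1) = -1 + exp(1/2).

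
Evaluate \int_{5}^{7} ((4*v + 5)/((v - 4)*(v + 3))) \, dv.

Factor the denominator: v**2 - v - 12 = (v + 3)(v - 4).
Partial fractions: (4*v + 5)/((v - 4)*(v + 3)) = 1/(v + 3) + 3/(v - 4).
An antiderivative is F(v) = 3*log(v - 4) + log(v + 3).
Then F(7) - F(5) = (log(2) + log(5) + 3*log(3)) - (log(8)) = -2*log(2) + log(5) + 3*log(3).

-2*log(2) + log(5) + 3*log(3)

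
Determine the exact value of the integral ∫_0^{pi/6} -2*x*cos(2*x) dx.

-sqrt(3)*pi/12 + 1/4

Integrate by parts once (u = x, dv = -2*cos(2*x) dx).
An antiderivative is F(x) = -x*sin(2*x) - cos(2*x)/2.
Then F(pi/6) - F(0) = (-sqrt(3)*pi/12 - 1/4) - (-1/2) = -sqrt(3)*pi/12 + 1/4.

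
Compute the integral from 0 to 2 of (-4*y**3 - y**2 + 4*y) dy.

-32/3

By the power rule, an antiderivative is F(y) = -y**4 - y**3/3 + 2*y**2.
Then F(2) - F(0) = (-32/3) - (0) = -32/3.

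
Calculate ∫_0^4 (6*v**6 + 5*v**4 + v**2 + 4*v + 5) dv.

317956/21

By the power rule, an antiderivative is F(v) = 6*v**7/7 + v**5 + v**3/3 + 2*v**2 + 5*v.
Then F(4) - F(0) = (317956/21) - (0) = 317956/21.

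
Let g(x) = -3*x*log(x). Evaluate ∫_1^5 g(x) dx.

18 - 75*log(5)/2

Integrate by parts once (u = ln x, dv = -3*x dx).
An antiderivative is F(x) = -3*x**2*(2*log(x) - 1)/4.
Then F(5) - F(1) = (75/4 - 75*log(5)/2) - (3/4) = 18 - 75*log(5)/2.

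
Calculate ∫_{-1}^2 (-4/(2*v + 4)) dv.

An antiderivative is F(v) = -2*log(2*v + 4).
Then F(2) - F(-1) = (-log(64)) - (-log(4)) = -log(16).

-log(16)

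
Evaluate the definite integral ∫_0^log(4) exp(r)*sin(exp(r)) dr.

cos(1) - cos(4)

Let u = exp(r), so du = exp(r) dr. When r = 0, u = 1; when r = log(4), u = 4.
The integral becomes ∫ sin(u) du from 1 to 4, with antiderivative -cos(u).
Back in r: F(r) = -cos(exp(r)).
Then F(log(4)) - F(0) = (-cos(4)) - (-cos(1)) = cos(1) - cos(4).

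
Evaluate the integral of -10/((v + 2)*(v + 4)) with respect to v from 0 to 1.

Factor the denominator: v**2 + 6*v + 8 = (v + 4)(v + 2).
Partial fractions: -10/((v + 2)*(v + 4)) = 5/(v + 4) - 5/(v + 2).
An antiderivative is F(v) = -5*log(v + 2) + 5*log(v + 4).
Then F(1) - F(0) = (-5*log(3) + 5*log(5)) - (log(32)) = -5*log(3) - 5*log(2) + 5*log(5).

-5*log(3) - 5*log(2) + 5*log(5)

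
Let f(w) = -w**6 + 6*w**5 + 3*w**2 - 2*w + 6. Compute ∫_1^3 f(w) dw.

By the power rule, an antiderivative is F(w) = -w**7/7 + w**6 + w**3 - w**2 + 6*w.
Then F(3) - F(1) = (3168/7) - (48/7) = 3120/7.

3120/7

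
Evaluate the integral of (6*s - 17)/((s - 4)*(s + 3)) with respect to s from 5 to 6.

Factor the denominator: s**2 - s - 12 = (s + 3)(s - 4).
Partial fractions: (6*s - 17)/((s - 4)*(s + 3)) = 5/(s + 3) + 1/(s - 4).
An antiderivative is F(s) = log(s - 4) + 5*log(s + 3).
Then F(6) - F(5) = (log(2) + 10*log(3)) - (15*log(2)) = -14*log(2) + 10*log(3).

-14*log(2) + 10*log(3)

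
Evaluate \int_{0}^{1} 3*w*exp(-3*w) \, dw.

Integrate by parts once (u = w, dv = 3*exp(-3*w) dw).
An antiderivative is F(w) = (-3*w - 1)*exp(-3*w)/3.
Then F(1) - F(0) = (-4*exp(-3)/3) - (-1/3) = (-4 + exp(3))*exp(-3)/3.

(-4 + exp(3))*exp(-3)/3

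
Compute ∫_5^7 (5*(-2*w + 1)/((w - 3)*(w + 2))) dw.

Factor the denominator: w**2 - w - 6 = (w + 2)(w - 3).
Partial fractions: 5*(-2*w + 1)/((w - 3)*(w + 2)) = -5/(w + 2) - 5/(w - 3).
An antiderivative is F(w) = -5*log(w - 3) - 5*log(w + 2).
Then F(7) - F(5) = (-10*log(3) - 10*log(2)) - (-5*log(7) - 5*log(2)) = -10*log(3) - 5*log(2) + 5*log(7).

-10*log(3) - 5*log(2) + 5*log(7)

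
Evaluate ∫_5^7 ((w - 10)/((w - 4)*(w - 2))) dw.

-7*log(3) + 4*log(5)

Factor the denominator: w**2 - 6*w + 8 = (w - 2)(w - 4).
Partial fractions: (w - 10)/((w - 4)*(w - 2)) = 4/(w - 2) - 3/(w - 4).
An antiderivative is F(w) = -3*log(w - 4) + 4*log(w - 2).
Then F(7) - F(5) = (-3*log(3) + 4*log(5)) - (log(81)) = -7*log(3) + 4*log(5).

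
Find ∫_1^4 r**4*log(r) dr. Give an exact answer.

Integrate by parts once (u = ln r, dv = r**4 dr).
An antiderivative is F(r) = r**5*(5*log(r) - 1)/25.
Then F(4) - F(1) = (-1024/25 + 2048*log(2)/5) - (-1/25) = -1023/25 + 2048*log(2)/5.

-1023/25 + 2048*log(2)/5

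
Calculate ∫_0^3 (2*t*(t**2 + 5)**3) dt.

37791/4

Let u = t**2 + 5, so du = 2*t dt. When t = 0, u = 5; when t = 3, u = 14.
The integral becomes ∫ u**3 du from 5 to 14, with antiderivative u**4/4.
Back in t: F(t) = (t**2 + 5)**4/4.
Then F(3) - F(0) = (9604) - (625/4) = 37791/4.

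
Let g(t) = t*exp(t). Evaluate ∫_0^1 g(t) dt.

Integrate by parts once (u = t, dv = exp(t) dt).
An antiderivative is F(t) = (t - 1)*exp(t).
Then F(1) - F(0) = (0) - (-1) = 1.

1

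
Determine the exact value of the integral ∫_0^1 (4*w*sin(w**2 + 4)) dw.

2*cos(4) - 2*cos(5)

Let u = w**2 + 4, so du = 2*w dw. When w = 0, u = 4; when w = 1, u = 5.
The integral becomes 2·∫ sin(u) du from 4 to 5, with antiderivative -2*cos(u).
Back in w: F(w) = -2*cos(w**2 + 4).
Then F(1) - F(0) = (-2*cos(5)) - (-2*cos(4)) = 2*cos(4) - 2*cos(5).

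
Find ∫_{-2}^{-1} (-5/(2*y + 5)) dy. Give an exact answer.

An antiderivative is F(y) = -5*log(2*y + 5)/2.
Then F(-1) - F(-2) = (-5*log(3)/2) - (0) = -5*log(3)/2.

-5*log(3)/2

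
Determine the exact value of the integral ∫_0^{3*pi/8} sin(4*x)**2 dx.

3*pi/16

Use the identity sin^2(4*x) = (1 - cos(8*x))/2.
An antiderivative is F(x) = x/2 - sin(8*x)/16.
Then F(3*pi/8) - F(0) = (3*pi/16) - (0) = 3*pi/16.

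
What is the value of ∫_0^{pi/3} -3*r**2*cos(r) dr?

-pi - sqrt(3)*pi**2/6 + 3*sqrt(3)

Integrate by parts twice (u = r^2, dv = -3*cos(r) dr).
An antiderivative is F(r) = -3*r**2*sin(r) - 6*r*cos(r) + 6*sin(r).
Then F(pi/3) - F(0) = (-pi - sqrt(3)*pi**2/6 + 3*sqrt(3)) - (0) = -pi - sqrt(3)*pi**2/6 + 3*sqrt(3).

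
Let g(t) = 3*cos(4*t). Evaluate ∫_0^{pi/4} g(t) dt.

An antiderivative is F(t) = 3*sin(4*t)/4.
Then F(pi/4) - F(0) = (0) - (0) = 0.

0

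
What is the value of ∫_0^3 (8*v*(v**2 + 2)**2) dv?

1764

Let u = v**2 + 2, so du = 2*v dv. When v = 0, u = 2; when v = 3, u = 11.
The integral becomes 4·∫ u**2 du from 2 to 11, with antiderivative 4*u**3/3.
Back in v: F(v) = 4*(v**2 + 2)**3/3.
Then F(3) - F(0) = (5324/3) - (32/3) = 1764.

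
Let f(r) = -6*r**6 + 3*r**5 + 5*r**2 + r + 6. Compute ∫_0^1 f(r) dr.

By the power rule, an antiderivative is F(r) = -6*r**7/7 + r**6/2 + 5*r**3/3 + r**2/2 + 6*r.
Then F(1) - F(0) = (164/21) - (0) = 164/21.

164/21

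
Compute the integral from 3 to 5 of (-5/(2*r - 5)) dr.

An antiderivative is F(r) = -5*log(2*r - 5)/2.
Then F(5) - F(3) = (-5*log(5)/2) - (0) = -5*log(5)/2.

-5*log(5)/2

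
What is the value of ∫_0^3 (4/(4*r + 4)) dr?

log(4)

An antiderivative is F(r) = log(4*r + 4).
Then F(3) - F(0) = (log(16)) - (log(4)) = log(4).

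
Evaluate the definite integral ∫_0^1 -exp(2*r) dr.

1/2 - exp(2)/2

An antiderivative is F(r) = -exp(2*r)/2.
Then F(1) - F(0) = (-exp(2)/2) - (-1/2) = 1/2 - exp(2)/2.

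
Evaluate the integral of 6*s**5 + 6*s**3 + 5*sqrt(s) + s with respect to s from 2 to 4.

13274/3 - 20*sqrt(2)/3

By the power rule, an antiderivative is F(s) = s**6 + 3*s**4/2 + 10*s**(3/2)/3 + s**2/2.
Then F(4) - F(2) = (13544/3) - (20*sqrt(2)/3 + 90) = 13274/3 - 20*sqrt(2)/3.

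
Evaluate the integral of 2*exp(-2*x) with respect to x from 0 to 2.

An antiderivative is F(x) = -exp(-2*x).
Then F(2) - F(0) = (-exp(-4)) - (-1) = 1 - exp(-4).

1 - exp(-4)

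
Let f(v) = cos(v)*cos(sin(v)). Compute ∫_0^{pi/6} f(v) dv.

Let u = sin(v), so du = cos(v) dv. When v = 0, u = 0; when v = pi/6, u = 1/2.
The integral becomes ∫ cos(u) du from 0 to 1/2, with antiderivative sin(u).
Back in v: F(v) = sin(sin(v)).
Then F(pi/6) - F(0) = (sin(1/2)) - (0) = sin(1/2).

sin(1/2)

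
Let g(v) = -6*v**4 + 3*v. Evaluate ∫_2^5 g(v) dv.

By the power rule, an antiderivative is F(v) = -6*v**5/5 + 3*v**2/2.
Then F(5) - F(2) = (-7425/2) - (-162/5) = -36801/10.

-36801/10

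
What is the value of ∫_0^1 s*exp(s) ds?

Integrate by parts once (u = s, dv = exp(s) ds).
An antiderivative is F(s) = (s - 1)*exp(s).
Then F(1) - F(0) = (0) - (-1) = 1.

1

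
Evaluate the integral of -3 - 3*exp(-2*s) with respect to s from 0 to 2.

An antiderivative is F(s) = -3*s + 3*exp(-2*s)/2.
Then F(2) - F(0) = (-6 + 3*exp(-4)/2) - (3/2) = -15/2 + 3*exp(-4)/2.

-15/2 + 3*exp(-4)/2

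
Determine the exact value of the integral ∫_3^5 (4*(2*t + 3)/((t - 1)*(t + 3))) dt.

Factor the denominator: t**2 + 2*t - 3 = (t + 3)(t - 1).
Partial fractions: 4*(2*t + 3)/((t - 1)*(t + 3)) = 3/(t + 3) + 5/(t - 1).
An antiderivative is F(t) = 5*log(t - 1) + 3*log(t + 3).
Then F(5) - F(3) = (19*log(2)) - (3*log(3) + 8*log(2)) = -3*log(3) + 11*log(2).

-3*log(3) + 11*log(2)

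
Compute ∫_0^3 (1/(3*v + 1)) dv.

log(10)/3

An antiderivative is F(v) = log(3*v + 1)/3.
Then F(3) - F(0) = (log(10)/3) - (0) = log(10)/3.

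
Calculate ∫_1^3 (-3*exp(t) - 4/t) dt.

An antiderivative is F(t) = -3*exp(t) - 4*log(t).
Then F(3) - F(1) = (-3*exp(3) - log(81)) - (-3*exp(1)) = -3*exp(3) - log(81) + 3*exp(1).

-3*exp(3) - log(81) + 3*exp(1)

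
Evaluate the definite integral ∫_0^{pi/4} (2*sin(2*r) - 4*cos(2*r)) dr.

-1

An antiderivative is F(r) = -2*sin(2*r) - cos(2*r).
Then F(pi/4) - F(0) = (-2) - (-1) = -1.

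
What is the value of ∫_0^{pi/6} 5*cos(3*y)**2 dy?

Use the identity cos^2(3*y) = (1 + cos(6*y))/2.
An antiderivative is F(y) = 5*y/2 + 5*sin(6*y)/12.
Then F(pi/6) - F(0) = (5*pi/12) - (0) = 5*pi/12.

5*pi/12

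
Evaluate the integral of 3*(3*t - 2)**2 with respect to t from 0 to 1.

Let u = 3*t - 2, so du = 3 dt. When t = 0, u = -2; when t = 1, u = 1.
The integral becomes ∫ u**2 du from -2 to 1, with antiderivative u**3/3.
Back in t: F(t) = (3*t - 2)**3/3.
Then F(1) - F(0) = (1/3) - (-8/3) = 3.

3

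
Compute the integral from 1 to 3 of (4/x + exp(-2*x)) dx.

An antiderivative is F(x) = 4*log(x) - exp(-2*x)/2.
Then F(3) - F(1) = (-exp(-6)/2 + 4*log(3)) - (-exp(-2)/2) = (-1 + exp(4) + 8*exp(6)*log(3))*exp(-6)/2.

(-1 + exp(4) + 8*exp(6)*log(3))*exp(-6)/2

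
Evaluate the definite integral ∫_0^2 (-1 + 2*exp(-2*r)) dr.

An antiderivative is F(r) = -r - exp(-2*r).
Then F(2) - F(0) = (-2 - exp(-4)) - (-1) = -1 - exp(-4).

-1 - exp(-4)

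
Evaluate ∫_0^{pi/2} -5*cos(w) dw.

An antiderivative is F(w) = -5*sin(w).
Then F(pi/2) - F(0) = (-5) - (0) = -5.

-5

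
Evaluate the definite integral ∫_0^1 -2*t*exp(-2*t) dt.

Integrate by parts once (u = t, dv = -2*exp(-2*t) dt).
An antiderivative is F(t) = (2*t + 1)*exp(-2*t)/2.
Then F(1) - F(0) = (3*exp(-2)/2) - (1/2) = (3 - exp(2))*exp(-2)/2.

(3 - exp(2))*exp(-2)/2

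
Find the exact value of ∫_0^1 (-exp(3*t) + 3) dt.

10/3 - exp(3)/3

An antiderivative is F(t) = -exp(3*t)/3 + 3*t.
Then F(1) - F(0) = (3 - exp(3)/3) - (-1/3) = 10/3 - exp(3)/3.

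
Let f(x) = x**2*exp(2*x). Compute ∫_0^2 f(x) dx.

Integrate by parts twice (u = x^2, dv = exp(2*x) dx).
An antiderivative is F(x) = (2*x**2 - 2*x + 1)*exp(2*x)/4.
Then F(2) - F(0) = (5*exp(4)/4) - (1/4) = -1/4 + 5*exp(4)/4.

-1/4 + 5*exp(4)/4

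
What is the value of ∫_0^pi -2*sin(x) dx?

An antiderivative is F(x) = 2*cos(x).
Then F(pi) - F(0) = (-2) - (2) = -4.

-4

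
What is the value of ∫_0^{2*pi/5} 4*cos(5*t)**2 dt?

Use the identity cos^2(5*t) = (1 + cos(10*t))/2.
An antiderivative is F(t) = 2*t + sin(10*t)/5.
Then F(2*pi/5) - F(0) = (4*pi/5) - (0) = 4*pi/5.

4*pi/5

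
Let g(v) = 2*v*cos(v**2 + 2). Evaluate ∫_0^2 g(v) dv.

Let u = v**2 + 2, so du = 2*v dv. When v = 0, u = 2; when v = 2, u = 6.
The integral becomes ∫ cos(u) du from 2 to 6, with antiderivative sin(u).
Back in v: F(v) = sin(v**2 + 2).
Then F(2) - F(0) = (sin(6)) - (sin(2)) = -sin(2) + sin(6).

-sin(2) + sin(6)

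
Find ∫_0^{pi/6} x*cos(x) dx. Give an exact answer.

-1 + pi/12 + sqrt(3)/2

Integrate by parts once (u = x, dv = cos(x) dx).
An antiderivative is F(x) = x*sin(x) + cos(x).
Then F(pi/6) - F(0) = (pi/12 + sqrt(3)/2) - (1) = -1 + pi/12 + sqrt(3)/2.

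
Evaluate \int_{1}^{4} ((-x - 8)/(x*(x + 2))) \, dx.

Factor the denominator: x**2 + 2*x = (x + 2)x.
Partial fractions: (-x - 8)/(x*(x + 2)) = 3/(x + 2) - 4/x.
An antiderivative is F(x) = -4*log(x) + 3*log(x + 2).
Then F(4) - F(1) = (log(27/32)) - (log(27)) = -log(32).

-log(32)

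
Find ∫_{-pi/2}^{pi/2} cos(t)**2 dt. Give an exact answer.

pi/2

Use the identity cos^2(t) = (1 + cos(2*t))/2.
An antiderivative is F(t) = t/2 + sin(2*t)/4.
Then F(pi/2) - F(-pi/2) = (pi/4) - (-pi/4) = pi/2.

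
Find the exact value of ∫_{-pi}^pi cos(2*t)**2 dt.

Use the identity cos^2(2*t) = (1 + cos(4*t))/2.
An antiderivative is F(t) = t/2 + sin(4*t)/8.
Then F(pi) - F(-pi) = (pi/2) - (-pi/2) = pi.

pi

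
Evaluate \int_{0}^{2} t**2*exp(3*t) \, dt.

Integrate by parts twice (u = t^2, dv = exp(3*t) dt).
An antiderivative is F(t) = (9*t**2 - 6*t + 2)*exp(3*t)/27.
Then F(2) - F(0) = (26*exp(6)/27) - (2/27) = -2/27 + 26*exp(6)/27.

-2/27 + 26*exp(6)/27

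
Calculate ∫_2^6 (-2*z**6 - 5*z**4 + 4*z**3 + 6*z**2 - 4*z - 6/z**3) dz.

-1807214/21

By the power rule, an antiderivative is F(z) = -2*z**7/7 - z**5 + z**4 + 2*z**3 - 2*z**2 + 3/z**2.
Then F(6) - F(2) = (-7232537/84) - (-1227/28) = -1807214/21.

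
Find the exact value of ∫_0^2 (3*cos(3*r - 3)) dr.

2*sin(3)

Let u = 3*r - 3, so du = 3 dr. When r = 0, u = -3; when r = 2, u = 3.
The integral becomes ∫ cos(u) du from -3 to 3, with antiderivative sin(u).
Back in r: F(r) = sin(3*r - 3).
Then F(2) - F(0) = (sin(3)) - (-sin(3)) = 2*sin(3).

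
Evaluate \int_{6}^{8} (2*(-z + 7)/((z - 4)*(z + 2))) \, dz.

Factor the denominator: z**2 - 2*z - 8 = (z + 2)(z - 4).
Partial fractions: 2*(-z + 7)/((z - 4)*(z + 2)) = -3/(z + 2) + 1/(z - 4).
An antiderivative is F(z) = log(z - 4) - 3*log(z + 2).
Then F(8) - F(6) = (-3*log(5) - log(2)) - (-8*log(2)) = -3*log(5) + 7*log(2).

-3*log(5) + 7*log(2)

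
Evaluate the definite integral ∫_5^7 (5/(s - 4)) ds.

An antiderivative is F(s) = 5*log(s - 4).
Then F(7) - F(5) = (5*log(3)) - (0) = 5*log(3).

5*log(3)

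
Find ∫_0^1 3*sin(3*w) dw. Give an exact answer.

1 - cos(3)

Let u = 3*w, so du = 3 dw. When w = 0, u = 0; when w = 1, u = 3.
The integral becomes ∫ sin(u) du from 0 to 3, with antiderivative -cos(u).
Back in w: F(w) = -cos(3*w).
Then F(1) - F(0) = (-cos(3)) - (-1) = 1 - cos(3).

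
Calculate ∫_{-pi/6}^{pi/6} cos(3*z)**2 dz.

pi/6

Use the identity cos^2(3*z) = (1 + cos(6*z))/2.
An antiderivative is F(z) = z/2 + sin(6*z)/12.
Then F(pi/6) - F(-pi/6) = (pi/12) - (-pi/12) = pi/6.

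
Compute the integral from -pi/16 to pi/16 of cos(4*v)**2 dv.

1/8 + pi/16

Use the identity cos^2(4*v) = (1 + cos(8*v))/2.
An antiderivative is F(v) = v/2 + sin(8*v)/16.
Then F(pi/16) - F(-pi/16) = (1/16 + pi/32) - (-pi/32 - 1/16) = 1/8 + pi/16.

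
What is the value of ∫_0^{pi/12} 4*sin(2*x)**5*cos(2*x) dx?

Let u = sin(2*x), so du = 2*cos(2*x) dx. When x = 0, u = 0; when x = pi/12, u = 1/2.
The integral becomes 2·∫ u**5 du from 0 to 1/2, with antiderivative u**6/3.
Back in x: F(x) = sin(2*x)**6/3.
Then F(pi/12) - F(0) = (1/192) - (0) = 1/192.

1/192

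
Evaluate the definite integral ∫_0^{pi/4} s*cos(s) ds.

-1 + sqrt(2)*pi/8 + sqrt(2)/2

Integrate by parts once (u = s, dv = cos(s) ds).
An antiderivative is F(s) = s*sin(s) + cos(s).
Then F(pi/4) - F(0) = (sqrt(2)*(pi + 4)/8) - (1) = -1 + sqrt(2)*pi/8 + sqrt(2)/2.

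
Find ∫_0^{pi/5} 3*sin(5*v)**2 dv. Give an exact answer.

Use the identity sin^2(5*v) = (1 - cos(10*v))/2.
An antiderivative is F(v) = 3*v/2 - 3*sin(10*v)/20.
Then F(pi/5) - F(0) = (3*pi/10) - (0) = 3*pi/10.

3*pi/10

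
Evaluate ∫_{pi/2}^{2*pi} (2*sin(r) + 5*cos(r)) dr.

An antiderivative is F(r) = 5*sin(r) - 2*cos(r).
Then F(2*pi) - F(pi/2) = (-2) - (5) = -7.

-7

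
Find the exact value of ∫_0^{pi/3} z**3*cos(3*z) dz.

Integrate by parts 3 times (u = z^3, dv = cos(3*z) dz).
An antiderivative is F(z) = z**3*sin(3*z)/3 + z**2*cos(3*z)/3 - 2*z*sin(3*z)/9 - 2*cos(3*z)/27.
Then F(pi/3) - F(0) = (2/27 - pi**2/27) - (-2/27) = 4/27 - pi**2/27.

4/27 - pi**2/27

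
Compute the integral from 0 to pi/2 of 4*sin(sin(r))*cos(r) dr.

4 - 4*cos(1)

Let u = sin(r), so du = cos(r) dr. When r = 0, u = 0; when r = pi/2, u = 1.
The integral becomes 4·∫ sin(u) du from 0 to 1, with antiderivative -4*cos(u).
Back in r: F(r) = -4*cos(sin(r)).
Then F(pi/2) - F(0) = (-4*cos(1)) - (-4) = 4 - 4*cos(1).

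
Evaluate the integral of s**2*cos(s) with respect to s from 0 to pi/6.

-1 + pi**2/72 + sqrt(3)*pi/6

Integrate by parts twice (u = s^2, dv = cos(s) ds).
An antiderivative is F(s) = s**2*sin(s) + 2*s*cos(s) - 2*sin(s).
Then F(pi/6) - F(0) = (-1 + pi**2/72 + sqrt(3)*pi/6) - (0) = -1 + pi**2/72 + sqrt(3)*pi/6.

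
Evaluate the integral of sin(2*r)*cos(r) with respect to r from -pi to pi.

0

Use the identity sin(2*r)cos(r) = [sin(3*r) + sin(r)]/2.
An antiderivative is F(r) = -cos(r)/2 - cos(3*r)/6.
Then F(pi) - F(-pi) = (2/3) - (2/3) = 0.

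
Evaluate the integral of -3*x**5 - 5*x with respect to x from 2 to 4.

-2046

By the power rule, an antiderivative is F(x) = -x**6/2 - 5*x**2/2.
Then F(4) - F(2) = (-2088) - (-42) = -2046.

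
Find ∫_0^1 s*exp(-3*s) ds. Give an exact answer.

Integrate by parts once (u = s, dv = exp(-3*s) ds).
An antiderivative is F(s) = (-3*s - 1)*exp(-3*s)/9.
Then F(1) - F(0) = (-4*exp(-3)/9) - (-1/9) = (-4 + exp(3))*exp(-3)/9.

(-4 + exp(3))*exp(-3)/9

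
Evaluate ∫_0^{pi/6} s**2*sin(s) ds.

-2 - sqrt(3)*pi**2/72 + pi/6 + sqrt(3)

Integrate by parts twice (u = s^2, dv = sin(s) ds).
An antiderivative is F(s) = -s**2*cos(s) + 2*s*sin(s) + 2*cos(s).
Then F(pi/6) - F(0) = (-sqrt(3)*pi**2/72 + pi/6 + sqrt(3)) - (2) = -2 - sqrt(3)*pi**2/72 + pi/6 + sqrt(3).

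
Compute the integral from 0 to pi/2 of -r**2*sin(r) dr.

Integrate by parts twice (u = r^2, dv = -sin(r) dr).
An antiderivative is F(r) = r**2*cos(r) - 2*r*sin(r) - 2*cos(r).
Then F(pi/2) - F(0) = (-pi) - (-2) = 2 - pi.

2 - pi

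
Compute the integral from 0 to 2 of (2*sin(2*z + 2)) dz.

-cos(6) + cos(2)

Let u = 2*z + 2, so du = 2 dz. When z = 0, u = 2; when z = 2, u = 6.
The integral becomes ∫ sin(u) du from 2 to 6, with antiderivative -cos(u).
Back in z: F(z) = -cos(2*z + 2).
Then F(2) - F(0) = (-cos(6)) - (-cos(2)) = -cos(6) + cos(2).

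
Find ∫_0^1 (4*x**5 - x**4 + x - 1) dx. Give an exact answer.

By the power rule, an antiderivative is F(x) = 2*x**6/3 - x**5/5 + x**2/2 - x.
Then F(1) - F(0) = (-1/30) - (0) = -1/30.

-1/30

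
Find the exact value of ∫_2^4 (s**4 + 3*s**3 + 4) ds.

1932/5

By the power rule, an antiderivative is F(s) = s**5/5 + 3*s**4/4 + 4*s.
Then F(4) - F(2) = (2064/5) - (132/5) = 1932/5.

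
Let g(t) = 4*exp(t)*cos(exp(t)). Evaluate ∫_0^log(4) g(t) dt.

-4*sin(1) + 4*sin(4)

Let u = exp(t), so du = exp(t) dt. When t = 0, u = 1; when t = log(4), u = 4.
The integral becomes 4·∫ cos(u) du from 1 to 4, with antiderivative 4*sin(u).
Back in t: F(t) = 4*sin(exp(t)).
Then F(log(4)) - F(0) = (4*sin(4)) - (4*sin(1)) = -4*sin(1) + 4*sin(4).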